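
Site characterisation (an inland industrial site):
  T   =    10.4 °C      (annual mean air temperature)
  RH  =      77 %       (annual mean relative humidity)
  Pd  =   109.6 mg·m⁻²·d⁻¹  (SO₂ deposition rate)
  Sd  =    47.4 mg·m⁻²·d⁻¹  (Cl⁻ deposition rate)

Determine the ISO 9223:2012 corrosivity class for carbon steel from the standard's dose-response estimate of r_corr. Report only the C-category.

C5

carbon steel: temperature factor f = -0.054·(0.4) = -0.0216
  sulphur-dioxide contribution → 92.92 μm/a
  chloride contribution → 21.47 μm/a
  ⇒ r_corr(carbon steel) = 114.4 μm/a
Category bounds: 80…200 μm/a bracket r_corr ⇒ C5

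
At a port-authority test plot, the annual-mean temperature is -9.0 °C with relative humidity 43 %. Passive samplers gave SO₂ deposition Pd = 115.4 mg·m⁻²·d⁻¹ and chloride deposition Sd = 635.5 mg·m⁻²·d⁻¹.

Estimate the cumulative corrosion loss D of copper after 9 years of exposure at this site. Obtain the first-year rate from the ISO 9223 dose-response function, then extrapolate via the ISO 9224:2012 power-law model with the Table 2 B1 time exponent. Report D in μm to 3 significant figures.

copper: f(T) = +0.126·(T−10) [T≤10 °C] = -2.3940
  SO₂ term: 0.0053·115.4^0.26·exp(0.059·43-2.3940) = 0.02102
  Cl⁻ term: 0.01025·635.5^0.27·exp(0.036·43+0.049·-9.0) = 0.1771
  r_corr = 0.02102 + 0.1771 = 0.1982 μm/a
Power-law: D(9) = r_corr · 9^0.667
  D(9) = 0.1982 × 9^0.667 = 0.1982 × 4.33 = 0.858 μm

D(9) = 0.858 μm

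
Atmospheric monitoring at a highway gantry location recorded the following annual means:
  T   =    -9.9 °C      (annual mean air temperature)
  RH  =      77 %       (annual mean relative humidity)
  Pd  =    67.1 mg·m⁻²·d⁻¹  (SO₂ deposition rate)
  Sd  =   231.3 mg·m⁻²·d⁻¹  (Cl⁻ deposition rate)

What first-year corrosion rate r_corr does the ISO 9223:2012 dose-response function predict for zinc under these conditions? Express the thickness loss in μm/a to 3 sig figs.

r_corr = 1.64 μm/a

zinc: T≤10 °C ⇒ hinge +0.038·(-9.9−10) = -0.7562
  Pd branch = 0.0129·Pd^0.44·e^(0.046·RH+f) = 1.331 μm/a
  Sd branch = 0.0175·Sd^0.57·e^(0.008·RH+0.085·T) = 0.3109 μm/a
  r_corr = 1.331 + 0.3109 = 1.642 μm/a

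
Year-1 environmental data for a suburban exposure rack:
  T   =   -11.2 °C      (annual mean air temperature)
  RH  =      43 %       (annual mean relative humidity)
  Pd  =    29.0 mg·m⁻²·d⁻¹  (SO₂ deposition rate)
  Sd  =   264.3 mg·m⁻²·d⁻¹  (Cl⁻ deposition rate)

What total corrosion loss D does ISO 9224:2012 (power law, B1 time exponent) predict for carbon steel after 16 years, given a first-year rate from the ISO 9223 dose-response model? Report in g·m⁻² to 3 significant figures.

carbon steel: T≤10 °C ⇒ hinge +0.150·(-11.2−10) = -3.1800
  Pd branch = 1.77·Pd^0.52·e^(0.02·RH+f) = 1.002 μm/a
  Cl⁻ term: 0.102·264.3^0.62·exp(0.033·43+0.04·-11.2) = 8.551
  r_corr = 1.002 + 8.551 = 9.553 μm/a
ISO 9224: D(t) = r_corr · t^b with b = 0.523 (carbon steel, B1)
  D(16) = 9.553 × 16^0.523 = 9.553 × 4.263 = 40.73 μm
  Mass loss = 40.73 μm × 7.85 g/cm³ = 319.7 g·m⁻²

D(16) = 320 g·m⁻²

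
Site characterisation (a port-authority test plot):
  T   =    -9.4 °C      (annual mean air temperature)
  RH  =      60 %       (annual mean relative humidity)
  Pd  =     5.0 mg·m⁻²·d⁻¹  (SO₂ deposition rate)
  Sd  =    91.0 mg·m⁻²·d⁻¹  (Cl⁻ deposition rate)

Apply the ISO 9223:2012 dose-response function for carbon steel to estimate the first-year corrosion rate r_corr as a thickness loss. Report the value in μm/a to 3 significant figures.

r_corr = 9.05 μm/a

carbon steel: temperature factor f = +0.150·(-19.4) = -2.9100
  sulphur-dioxide contribution → 0.7393 μm/a
  chloride contribution → 8.314 μm/a
  total first-year rate 9.053 μm/a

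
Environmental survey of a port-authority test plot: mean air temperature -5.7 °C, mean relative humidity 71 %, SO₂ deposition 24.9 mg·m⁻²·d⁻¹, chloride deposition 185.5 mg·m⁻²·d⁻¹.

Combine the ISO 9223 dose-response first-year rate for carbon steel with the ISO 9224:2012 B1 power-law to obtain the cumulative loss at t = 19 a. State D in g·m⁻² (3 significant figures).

carbon steel: temperature factor f = +0.150·(-15.7) = -2.3550
  sulphur-dioxide contribution → 3.698 μm/a
  chloride contribution → 21.55 μm/a
  ⇒ r_corr(carbon steel) = 25.25 μm/a
ISO 9224: D(t) = r_corr · t^b with b = 0.523 (carbon steel, B1)
  D(19) = 25.25 × 19^0.523 = 25.25 × 4.664 = 117.8 μm
  Mass loss = 117.8 μm × 7.85 g/cm³ = 924.5 g·m⁻²

D(19) = 925 g·m⁻²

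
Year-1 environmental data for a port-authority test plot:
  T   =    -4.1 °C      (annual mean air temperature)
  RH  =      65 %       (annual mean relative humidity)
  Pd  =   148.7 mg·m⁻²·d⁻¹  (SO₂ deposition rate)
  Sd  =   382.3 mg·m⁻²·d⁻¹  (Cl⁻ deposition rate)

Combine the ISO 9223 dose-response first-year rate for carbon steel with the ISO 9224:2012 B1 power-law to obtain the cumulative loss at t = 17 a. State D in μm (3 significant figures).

carbon steel: f(T) = +0.150·(T−10) [T≤10 °C] = -2.1150
  SO₂ term: 1.77·148.7^0.52·exp(0.02·65-2.1150) = 10.56
  Cl⁻ term: 0.102·382.3^0.62·exp(0.033·65+0.04·-4.1) = 29.51
  sum: 10.56 + 29.51 → r_corr = 40.07 μm/a
ISO 9224: D(t) = r_corr · t^b with b = 0.523 (carbon steel, B1)
  D(17) = 40.07 × 17^0.523 = 40.07 × 4.401 = 176.4 μm

D(17) = 176 μm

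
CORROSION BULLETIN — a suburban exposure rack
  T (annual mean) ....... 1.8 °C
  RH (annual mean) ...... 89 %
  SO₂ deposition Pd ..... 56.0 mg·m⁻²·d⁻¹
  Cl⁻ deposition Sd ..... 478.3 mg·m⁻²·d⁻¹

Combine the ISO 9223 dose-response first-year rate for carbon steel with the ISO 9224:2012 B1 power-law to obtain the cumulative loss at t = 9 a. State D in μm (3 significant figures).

D(9) = 378 μm

carbon steel: temperature factor f = +0.150·(-8.2) = -1.2300
  SO₂ term: 1.77·56.0^0.52·exp(0.02·89-1.2300) = 24.88
  Sd branch = 0.102·Sd^0.62·e^(0.033·RH+0.04·T) = 94.8 μm/a
  r_corr = 24.88 + 94.8 = 119.7 μm/a
Power-law: D(9) = r_corr · 9^0.523
  D(9) = 119.7 × 9^0.523 = 119.7 × 3.156 = 377.7 μm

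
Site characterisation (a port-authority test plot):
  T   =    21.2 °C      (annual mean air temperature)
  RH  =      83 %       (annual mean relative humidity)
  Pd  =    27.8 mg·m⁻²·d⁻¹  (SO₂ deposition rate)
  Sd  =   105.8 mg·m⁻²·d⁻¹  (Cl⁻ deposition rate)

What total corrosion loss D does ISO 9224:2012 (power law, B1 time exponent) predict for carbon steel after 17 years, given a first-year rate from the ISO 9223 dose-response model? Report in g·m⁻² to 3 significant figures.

carbon steel: f(T) = -0.054·(T−10) [T>10 °C] = -0.6048
  sulphur-dioxide contribution → 28.65 μm/a
  chloride contribution → 66.31 μm/a
  ⇒ r_corr(carbon steel) = 94.96 μm/a
Power-law: D(17) = r_corr · 17^0.523
  D(17) = 94.96 × 17^0.523 = 94.96 × 4.401 = 417.9 μm
  Mass loss = 417.9 μm × 7.85 g/cm³ = 3281 g·m⁻²

D(17) = 3.28e+03 g·m⁻²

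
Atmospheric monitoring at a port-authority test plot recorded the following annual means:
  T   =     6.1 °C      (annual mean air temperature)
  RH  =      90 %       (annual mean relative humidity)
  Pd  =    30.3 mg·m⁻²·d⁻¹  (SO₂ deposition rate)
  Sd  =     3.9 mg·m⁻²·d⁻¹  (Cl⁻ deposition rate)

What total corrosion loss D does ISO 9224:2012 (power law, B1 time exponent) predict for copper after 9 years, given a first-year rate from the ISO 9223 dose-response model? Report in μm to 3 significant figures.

D(9) = 9.10 μm

copper: temperature factor f = +0.126·(-3.9) = -0.4914
  sulphur-dioxide contribution → 1.593 μm/a
  chloride contribution → 0.5096 μm/a
  total first-year rate 2.102 μm/a
Long-term exponent b (ISO 9224 Table 2, B1) = 0.667
  D(9) = 2.102 × 9^0.667 = 2.102 × 4.33 = 9.103 μm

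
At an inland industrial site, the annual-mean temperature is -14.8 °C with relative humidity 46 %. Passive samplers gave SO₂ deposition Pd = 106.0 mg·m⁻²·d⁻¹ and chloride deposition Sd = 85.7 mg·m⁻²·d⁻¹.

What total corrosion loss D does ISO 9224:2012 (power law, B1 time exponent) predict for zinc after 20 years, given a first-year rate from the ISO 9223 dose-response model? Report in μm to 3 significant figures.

D(20) = 4.75 μm

zinc: f(T) = +0.038·(T−10) [T≤10 °C] = -0.9424
  Pd branch = 0.0129·Pd^0.44·e^(0.046·RH+f) = 0.3246 μm/a
  Cl⁻ term: 0.0175·85.7^0.57·exp(0.008·46+0.085·-14.8) = 0.09085
  sum: 0.3246 + 0.09085 → r_corr = 0.4155 μm/a
Power-law: D(20) = r_corr · 20^0.813
  D(20) = 0.4155 × 20^0.813 = 0.4155 × 11.42 = 4.746 μm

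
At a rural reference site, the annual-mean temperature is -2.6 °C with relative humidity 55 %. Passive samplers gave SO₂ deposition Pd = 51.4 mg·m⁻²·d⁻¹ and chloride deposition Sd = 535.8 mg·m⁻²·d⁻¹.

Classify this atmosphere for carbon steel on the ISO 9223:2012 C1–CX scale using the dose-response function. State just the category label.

C3

carbon steel: T≤10 °C ⇒ hinge +0.150·(-2.6−10) = -1.8900
  Pd branch = 1.77·Pd^0.52·e^(0.02·RH+f) = 6.231 μm/a
  Sd branch = 0.102·Sd^0.62·e^(0.033·RH+0.04·T) = 27.78 μm/a
  r_corr = 6.231 + 27.78 = 34.01 μm/a
34 μm/a falls in (25, 50] for carbon steel → category C3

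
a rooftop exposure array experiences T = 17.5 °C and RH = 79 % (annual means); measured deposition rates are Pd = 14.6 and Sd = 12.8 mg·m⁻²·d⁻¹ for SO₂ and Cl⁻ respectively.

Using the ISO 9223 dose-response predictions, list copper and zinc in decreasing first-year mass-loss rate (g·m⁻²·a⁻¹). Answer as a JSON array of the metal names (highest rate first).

copper: f(T) = -0.080·(T−10) [T>10 °C] = -0.6000
  SO₂ term: 0.0053·14.6^0.26·exp(0.059·79-0.6000) = 0.6176
  Cl⁻ term: 0.01025·12.8^0.27·exp(0.036·79+0.049·17.5) = 0.8264
  r_corr = 0.6176 + 0.8264 = 1.444 μm/a
  mass loss = 1.444 μm/a × 8.96 g/cm³ = 12.94 g·m⁻²·a⁻¹
zinc: temperature factor f = -0.071·(7.5) = -0.5325
  Pd branch = 0.0129·Pd^0.44·e^(0.046·RH+f) = 0.933 μm/a
  Sd branch = 0.0175·Sd^0.57·e^(0.008·RH+0.085·T) = 0.6232 μm/a
  r_corr = 0.933 + 0.6232 = 1.556 μm/a
  mass loss = 1.556 μm/a × 7.14 g/cm³ = 11.11 g·m⁻²·a⁻¹
Ordering by g·m⁻²·a⁻¹: copper (12.9) > zinc (11.1)

["copper", "zinc"]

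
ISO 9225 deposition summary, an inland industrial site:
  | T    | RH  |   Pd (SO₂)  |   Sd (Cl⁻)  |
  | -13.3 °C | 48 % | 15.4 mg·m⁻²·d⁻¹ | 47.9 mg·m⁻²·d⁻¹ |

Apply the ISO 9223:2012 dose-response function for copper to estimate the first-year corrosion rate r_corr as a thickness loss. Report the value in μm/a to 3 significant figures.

copper: T≤10 °C ⇒ hinge +0.126·(-13.3−10) = -2.9358
  SO₂ term: 0.0053·15.4^0.26·exp(0.059·48-2.9358) = 0.009726
  Sd branch = 0.01025·Sd^0.27·e^(0.036·RH+0.049·T) = 0.08548 μm/a
  r_corr = 0.009726 + 0.08548 = 0.0952 μm/a

r_corr = 0.0952 μm/a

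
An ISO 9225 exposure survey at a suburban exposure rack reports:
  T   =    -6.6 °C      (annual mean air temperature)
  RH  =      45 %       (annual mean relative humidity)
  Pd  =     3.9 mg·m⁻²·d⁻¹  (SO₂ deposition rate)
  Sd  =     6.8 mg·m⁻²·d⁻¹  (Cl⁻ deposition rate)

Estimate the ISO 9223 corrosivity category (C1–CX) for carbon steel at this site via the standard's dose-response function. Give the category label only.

carbon steel: T≤10 °C ⇒ hinge +0.150·(-6.6−10) = -2.4900
  SO₂ term: 1.77·3.9^0.52·exp(0.02·45-2.4900) = 0.7325
  Sd branch = 0.102·Sd^0.62·e^(0.033·RH+0.04·T) = 1.135 μm/a
  r_corr = 0.7325 + 1.135 = 1.868 μm/a
Category bounds: 1.3…25 μm/a bracket r_corr ⇒ C2

C2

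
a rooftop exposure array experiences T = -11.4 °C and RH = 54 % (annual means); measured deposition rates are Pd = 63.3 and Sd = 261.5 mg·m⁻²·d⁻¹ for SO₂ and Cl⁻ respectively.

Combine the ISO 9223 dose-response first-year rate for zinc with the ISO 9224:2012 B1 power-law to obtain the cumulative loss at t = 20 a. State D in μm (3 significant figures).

D(20) = 7.65 μm

zinc: T≤10 °C ⇒ hinge +0.038·(-11.4−10) = -0.8132
  SO₂ term: 0.0129·63.3^0.44·exp(0.046·54-0.8132) = 0.4254
  Cl⁻ term: 0.0175·261.5^0.57·exp(0.008·54+0.085·-11.4) = 0.2442
  sum: 0.4254 + 0.2442 → r_corr = 0.6696 μm/a
ISO 9224: D(t) = r_corr · t^b with b = 0.813 (zinc, B1)
  D(20) = 0.6696 × 20^0.813 = 0.6696 × 11.42 = 7.649 μm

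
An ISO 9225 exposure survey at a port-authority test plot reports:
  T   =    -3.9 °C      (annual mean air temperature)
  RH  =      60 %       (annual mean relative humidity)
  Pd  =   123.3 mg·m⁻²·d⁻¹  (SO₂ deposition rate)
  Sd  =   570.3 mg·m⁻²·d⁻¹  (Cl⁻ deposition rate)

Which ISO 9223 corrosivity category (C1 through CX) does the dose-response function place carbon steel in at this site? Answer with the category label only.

C3

carbon steel: f(T) = +0.150·(T−10) [T≤10 °C] = -2.0850
  SO₂ term: 1.77·123.3^0.52·exp(0.02·60-2.0850) = 8.931
  Sd branch = 0.102·Sd^0.62·e^(0.033·RH+0.04·T) = 32.32 μm/a
  sum: 8.931 + 32.32 → r_corr = 41.26 μm/a
41.3 μm/a falls in (25, 50] for carbon steel → category C3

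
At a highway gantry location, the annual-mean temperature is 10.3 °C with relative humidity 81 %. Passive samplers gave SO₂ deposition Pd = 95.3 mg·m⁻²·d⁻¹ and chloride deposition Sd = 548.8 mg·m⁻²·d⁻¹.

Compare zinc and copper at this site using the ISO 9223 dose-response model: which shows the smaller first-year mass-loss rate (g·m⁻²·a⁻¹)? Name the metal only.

zinc: temperature factor f = -0.071·(0.3) = -0.0213
  SO₂ term: 0.0129·95.3^0.44·exp(0.046·81-0.0213) = 3.893
  Sd branch = 0.0175·Sd^0.57·e^(0.008·RH+0.085·T) = 2.925 μm/a
  sum: 3.893 + 2.925 → r_corr = 6.819 μm/a
  mass loss = 6.819 μm/a × 7.14 g/cm³ = 48.68 g·m⁻²·a⁻¹
copper: T>10 °C ⇒ hinge -0.080·(10.3−10) = -0.0240
  Pd branch = 0.0053·Pd^0.26·e^(0.059·RH+f) = 2.013 μm/a
  Cl⁻ term: 0.01025·548.8^0.27·exp(0.036·81+0.049·10.3) = 1.722
  sum: 2.013 + 1.722 → r_corr = 3.735 μm/a
  mass loss = 3.735 μm/a × 8.96 g/cm³ = 33.47 g·m⁻²·a⁻¹
Ordering by g·m⁻²·a⁻¹: zinc (48.7) > copper (33.5)

copper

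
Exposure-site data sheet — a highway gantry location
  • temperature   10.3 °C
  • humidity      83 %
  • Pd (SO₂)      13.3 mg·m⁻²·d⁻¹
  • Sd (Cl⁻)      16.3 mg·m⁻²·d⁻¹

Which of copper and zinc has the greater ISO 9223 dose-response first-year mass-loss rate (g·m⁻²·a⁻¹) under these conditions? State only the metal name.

copper: temperature factor f = -0.080·(0.3) = -0.0240
  SO₂ term: 0.0053·13.3^0.26·exp(0.059·83-0.0240) = 1.358
  Cl⁻ term: 0.01025·16.3^0.27·exp(0.036·83+0.049·10.3) = 0.7159
  sum: 1.358 + 0.7159 → r_corr = 2.074 μm/a
  mass loss = 2.074 μm/a × 8.96 g/cm³ = 18.58 g·m⁻²·a⁻¹
zinc: T>10 °C ⇒ hinge -0.071·(10.3−10) = -0.0213
  Pd branch = 0.0129·Pd^0.44·e^(0.046·RH+f) = 1.795 μm/a
  Sd branch = 0.0175·Sd^0.57·e^(0.008·RH+0.085·T) = 0.4005 μm/a
  sum: 1.795 + 0.4005 → r_corr = 2.195 μm/a
  mass loss = 2.195 μm/a × 7.14 g/cm³ = 15.67 g·m⁻²·a⁻¹
Ordering by g·m⁻²·a⁻¹: copper (18.6) > zinc (15.7)

copper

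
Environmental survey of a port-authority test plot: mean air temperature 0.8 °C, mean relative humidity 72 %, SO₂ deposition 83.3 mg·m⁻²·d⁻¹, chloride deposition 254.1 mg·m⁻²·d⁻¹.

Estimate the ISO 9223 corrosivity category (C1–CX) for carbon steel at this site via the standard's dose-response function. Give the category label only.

C4

carbon steel: temperature factor f = +0.150·(-9.2) = -1.3800
  sulphur-dioxide contribution → 18.74 μm/a
  chloride contribution → 35.11 μm/a
  ⇒ r_corr(carbon steel) = 53.85 μm/a
53.9 μm/a falls in (50, 80] for carbon steel → category C4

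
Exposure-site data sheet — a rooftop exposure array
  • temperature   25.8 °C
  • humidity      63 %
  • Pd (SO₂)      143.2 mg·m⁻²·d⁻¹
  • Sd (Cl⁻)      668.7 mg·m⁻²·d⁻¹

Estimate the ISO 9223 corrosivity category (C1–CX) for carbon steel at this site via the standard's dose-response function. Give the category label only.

C5

carbon steel: T>10 °C ⇒ hinge -0.054·(25.8−10) = -0.8532
  sulphur-dioxide contribution → 35.13 μm/a
  chloride contribution → 129.2 μm/a
  ⇒ r_corr(carbon steel) = 164.4 μm/a
Category bounds: 80…200 μm/a bracket r_corr ⇒ C5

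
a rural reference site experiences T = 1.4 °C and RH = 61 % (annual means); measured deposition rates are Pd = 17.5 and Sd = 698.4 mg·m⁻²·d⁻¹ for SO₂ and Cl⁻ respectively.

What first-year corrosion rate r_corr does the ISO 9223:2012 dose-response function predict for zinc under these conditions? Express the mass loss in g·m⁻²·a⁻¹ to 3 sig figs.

r_corr = 13.5 g·m⁻²·a⁻¹

zinc: f(T) = +0.038·(T−10) [T≤10 °C] = -0.3268
  Pd branch = 0.0129·Pd^0.44·e^(0.046·RH+f) = 0.5423 μm/a
  Sd branch = 0.0175·Sd^0.57·e^(0.008·RH+0.085·T) = 1.342 μm/a
  r_corr = 0.5423 + 1.342 = 1.884 μm/a
Convert to mass loss: 1.884 μm/a × 7.14 g/cm³ = 13.45 g·m⁻²·a⁻¹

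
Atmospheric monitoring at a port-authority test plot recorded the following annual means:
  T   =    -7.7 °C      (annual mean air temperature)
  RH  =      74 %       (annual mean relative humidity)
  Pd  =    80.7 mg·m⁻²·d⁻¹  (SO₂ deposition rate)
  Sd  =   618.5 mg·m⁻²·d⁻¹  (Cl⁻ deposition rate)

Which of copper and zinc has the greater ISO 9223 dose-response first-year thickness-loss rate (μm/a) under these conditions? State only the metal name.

copper: temperature factor f = +0.126·(-17.7) = -2.2302
  SO₂ term: 0.0053·80.7^0.26·exp(0.059·74-2.2302) = 0.1405
  Sd branch = 0.01025·Sd^0.27·e^(0.036·RH+0.049·T) = 0.5721 μm/a
  r_corr = 0.1405 + 0.5721 = 0.7126 μm/a
zinc: f(T) = +0.038·(T−10) [T≤10 °C] = -0.6726
  SO₂ term: 0.0129·80.7^0.44·exp(0.046·74-0.6726) = 1.367
  Cl⁻ term: 0.0175·618.5^0.57·exp(0.008·74+0.085·-7.7) = 0.6411
  sum: 1.367 + 0.6411 → r_corr = 2.008 μm/a
Ordering by μm/a: zinc (2.01) > copper (0.713)

zinc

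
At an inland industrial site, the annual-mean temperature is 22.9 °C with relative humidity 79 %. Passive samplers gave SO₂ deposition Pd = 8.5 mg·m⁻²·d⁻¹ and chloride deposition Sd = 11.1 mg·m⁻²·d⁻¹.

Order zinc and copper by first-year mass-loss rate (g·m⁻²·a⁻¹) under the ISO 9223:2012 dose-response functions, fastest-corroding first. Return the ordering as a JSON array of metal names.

["copper", "zinc"]

zinc: temperature factor f = -0.071·(12.9) = -0.9159
  SO₂ term: 0.0129·8.5^0.44·exp(0.046·79-0.9159) = 0.5012
  Cl⁻ term: 0.0175·11.1^0.57·exp(0.008·79+0.085·22.9) = 0.9093
  sum: 0.5012 + 0.9093 → r_corr = 1.41 μm/a
  mass loss = 1.41 μm/a × 7.14 g/cm³ = 10.07 g·m⁻²·a⁻¹
copper: T>10 °C ⇒ hinge -0.080·(22.9−10) = -1.0320
  SO₂ term: 0.0053·8.5^0.26·exp(0.059·79-1.0320) = 0.3483
  Cl⁻ term: 0.01025·11.1^0.27·exp(0.036·79+0.049·22.9) = 1.036
  sum: 0.3483 + 1.036 → r_corr = 1.384 μm/a
  mass loss = 1.384 μm/a × 8.96 g/cm³ = 12.4 g·m⁻²·a⁻¹
Ordering by g·m⁻²·a⁻¹: copper (12.4) > zinc (10.1)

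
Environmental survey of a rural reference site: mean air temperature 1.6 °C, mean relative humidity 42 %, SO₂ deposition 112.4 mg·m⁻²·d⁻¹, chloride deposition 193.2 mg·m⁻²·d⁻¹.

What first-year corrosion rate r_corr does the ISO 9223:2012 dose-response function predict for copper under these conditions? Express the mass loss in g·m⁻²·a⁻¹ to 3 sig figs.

copper: f(T) = +0.126·(T−10) [T≤10 °C] = -1.0584
  sulphur-dioxide contribution → 0.07482 μm/a
  chloride contribution → 0.2083 μm/a
  total first-year rate 0.2831 μm/a
Convert to mass loss: 0.2831 μm/a × 8.96 g/cm³ = 2.537 g·m⁻²·a⁻¹

r_corr = 2.54 g·m⁻²·a⁻¹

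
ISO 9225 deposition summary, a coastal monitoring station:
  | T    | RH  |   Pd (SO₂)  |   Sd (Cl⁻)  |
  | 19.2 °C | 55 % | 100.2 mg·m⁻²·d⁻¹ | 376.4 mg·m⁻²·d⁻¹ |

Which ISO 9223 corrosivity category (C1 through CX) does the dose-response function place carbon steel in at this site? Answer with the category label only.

carbon steel: f(T) = -0.054·(T−10) [T>10 °C] = -0.4968
  sulphur-dioxide contribution → 35.51 μm/a
  chloride contribution → 53.37 μm/a
  ⇒ r_corr(carbon steel) = 88.88 μm/a
ISO 9223 Table 2 (carbon steel): 80 < 88.9 ≤ 200 μm/a ⇒ C5

C5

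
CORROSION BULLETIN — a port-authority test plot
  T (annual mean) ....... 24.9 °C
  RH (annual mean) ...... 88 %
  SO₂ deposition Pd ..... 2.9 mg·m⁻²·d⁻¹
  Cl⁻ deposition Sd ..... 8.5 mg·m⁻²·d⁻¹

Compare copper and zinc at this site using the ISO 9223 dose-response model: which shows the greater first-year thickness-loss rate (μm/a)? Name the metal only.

copper

copper: temperature factor f = -0.080·(14.9) = -1.1920
  sulphur-dioxide contribution → 0.3817 μm/a
  chloride contribution → 1.47 μm/a
  total first-year rate 1.852 μm/a
zinc: f(T) = -0.071·(T−10) [T>10 °C] = -1.0579
  sulphur-dioxide contribution → 0.4099 μm/a
  chloride contribution → 0.9948 μm/a
  ⇒ r_corr(zinc) = 1.405 μm/a
Ordering by μm/a: copper (1.85) > zinc (1.4)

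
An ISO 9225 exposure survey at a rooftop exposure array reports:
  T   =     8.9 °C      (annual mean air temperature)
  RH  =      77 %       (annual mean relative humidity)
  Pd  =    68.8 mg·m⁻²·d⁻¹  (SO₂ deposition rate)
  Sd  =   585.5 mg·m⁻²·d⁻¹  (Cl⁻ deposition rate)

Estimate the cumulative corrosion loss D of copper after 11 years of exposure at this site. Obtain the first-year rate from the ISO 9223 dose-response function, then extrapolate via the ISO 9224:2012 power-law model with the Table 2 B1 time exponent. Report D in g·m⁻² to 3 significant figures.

D(11) = 121 g·m⁻²

copper: temperature factor f = +0.126·(-1.1) = -0.1386
  SO₂ term: 0.0053·68.8^0.26·exp(0.059·77-0.1386) = 1.303
  Cl⁻ term: 0.01025·585.5^0.27·exp(0.036·77+0.049·8.9) = 1.416
  sum: 1.303 + 1.416 → r_corr = 2.719 μm/a
ISO 9224: D(t) = r_corr · t^b with b = 0.667 (copper, B1)
  D(11) = 2.719 × 11^0.667 = 2.719 × 4.95 = 13.46 μm
  Mass loss = 13.46 μm × 8.96 g/cm³ = 120.6 g·m⁻²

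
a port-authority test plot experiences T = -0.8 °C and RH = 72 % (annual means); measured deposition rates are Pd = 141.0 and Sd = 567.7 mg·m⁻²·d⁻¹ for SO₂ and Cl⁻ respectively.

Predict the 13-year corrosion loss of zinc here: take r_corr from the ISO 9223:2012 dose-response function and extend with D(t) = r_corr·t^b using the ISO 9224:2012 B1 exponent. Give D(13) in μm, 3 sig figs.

D(13) = 25.4 μm

zinc: f(T) = +0.038·(T−10) [T≤10 °C] = -0.4104
  sulphur-dioxide contribution → 2.072 μm/a
  chloride contribution → 1.08 μm/a
  ⇒ r_corr(zinc) = 3.152 μm/a
Long-term exponent b (ISO 9224 Table 2, B1) = 0.813
  D(13) = 3.152 × 13^0.813 = 3.152 × 8.047 = 25.37 μm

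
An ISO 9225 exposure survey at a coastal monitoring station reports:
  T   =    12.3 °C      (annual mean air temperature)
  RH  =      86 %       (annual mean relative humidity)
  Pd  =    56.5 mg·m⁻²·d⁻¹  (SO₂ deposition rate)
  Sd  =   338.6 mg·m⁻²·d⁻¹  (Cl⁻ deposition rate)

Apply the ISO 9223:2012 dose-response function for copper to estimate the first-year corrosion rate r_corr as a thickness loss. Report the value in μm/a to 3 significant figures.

copper: temperature factor f = -0.080·(2.3) = -0.1840
  sulphur-dioxide contribution → 2.011 μm/a
  chloride contribution → 1.996 μm/a
  total first-year rate 4.007 μm/a

r_corr = 4.01 μm/a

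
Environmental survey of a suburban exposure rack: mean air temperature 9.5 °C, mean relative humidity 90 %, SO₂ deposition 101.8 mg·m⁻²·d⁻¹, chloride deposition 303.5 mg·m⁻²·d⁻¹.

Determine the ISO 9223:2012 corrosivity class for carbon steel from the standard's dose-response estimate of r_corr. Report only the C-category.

carbon steel: f(T) = +0.150·(T−10) [T≤10 °C] = -0.0750
  Pd branch = 1.77·Pd^0.52·e^(0.02·RH+f) = 109.9 μm/a
  Cl⁻ term: 0.102·303.5^0.62·exp(0.033·90+0.04·9.5) = 100.6
  r_corr = 109.9 + 100.6 = 210.5 μm/a
Category bounds: 200…700 μm/a bracket r_corr ⇒ CX

CX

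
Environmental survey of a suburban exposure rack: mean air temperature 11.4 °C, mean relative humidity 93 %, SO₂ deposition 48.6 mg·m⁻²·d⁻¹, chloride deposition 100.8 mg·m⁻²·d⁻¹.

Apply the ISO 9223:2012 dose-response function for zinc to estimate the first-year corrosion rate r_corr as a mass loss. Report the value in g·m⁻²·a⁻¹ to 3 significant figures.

r_corr = 42.8 g·m⁻²·a⁻¹

zinc: f(T) = -0.071·(T−10) [T>10 °C] = -0.0994
  sulphur-dioxide contribution → 4.65 μm/a
  chloride contribution → 1.346 μm/a
  total first-year rate 5.996 μm/a
Convert to mass loss: 5.996 μm/a × 7.14 g/cm³ = 42.81 g·m⁻²·a⁻¹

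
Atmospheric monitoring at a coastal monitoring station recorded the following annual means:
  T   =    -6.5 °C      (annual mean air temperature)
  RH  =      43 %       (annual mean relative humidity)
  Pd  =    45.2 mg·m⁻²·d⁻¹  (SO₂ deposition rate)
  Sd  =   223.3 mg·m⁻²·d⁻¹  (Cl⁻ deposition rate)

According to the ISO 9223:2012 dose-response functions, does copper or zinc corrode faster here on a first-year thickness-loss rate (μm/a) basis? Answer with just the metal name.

zinc

copper: f(T) = +0.126·(T−10) [T≤10 °C] = -2.0790
  Pd branch = 0.0053·Pd^0.26·e^(0.059·RH+f) = 0.02257 μm/a
  Sd branch = 0.01025·Sd^0.27·e^(0.036·RH+0.049·T) = 0.151 μm/a
  r_corr = 0.02257 + 0.151 = 0.1735 μm/a
zinc: f(T) = +0.038·(T−10) [T≤10 °C] = -0.6270
  SO₂ term: 0.0129·45.2^0.44·exp(0.046·43-0.6270) = 0.2664
  Sd branch = 0.0175·Sd^0.57·e^(0.008·RH+0.085·T) = 0.31 μm/a
  sum: 0.2664 + 0.31 → r_corr = 0.5764 μm/a
Ordering by μm/a: zinc (0.576) > copper (0.174)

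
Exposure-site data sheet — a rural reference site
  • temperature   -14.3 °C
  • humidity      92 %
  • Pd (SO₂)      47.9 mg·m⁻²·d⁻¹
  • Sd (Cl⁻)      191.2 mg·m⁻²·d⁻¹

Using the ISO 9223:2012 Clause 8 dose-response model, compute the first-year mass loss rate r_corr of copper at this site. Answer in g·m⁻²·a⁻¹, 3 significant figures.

copper: temperature factor f = +0.126·(-24.3) = -3.0618
  sulphur-dioxide contribution → 0.1545 μm/a
  chloride contribution → 0.5765 μm/a
  ⇒ r_corr(copper) = 0.731 μm/a
Convert to mass loss: 0.731 μm/a × 8.96 g/cm³ = 6.549 g·m⁻²·a⁻¹

r_corr = 6.55 g·m⁻²·a⁻¹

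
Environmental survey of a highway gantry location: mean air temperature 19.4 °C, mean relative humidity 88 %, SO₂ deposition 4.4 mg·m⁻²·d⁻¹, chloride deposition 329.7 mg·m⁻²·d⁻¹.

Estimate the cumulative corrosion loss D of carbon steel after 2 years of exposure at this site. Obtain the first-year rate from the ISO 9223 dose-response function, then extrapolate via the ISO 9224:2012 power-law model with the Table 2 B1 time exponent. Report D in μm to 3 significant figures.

D(2) = 231 μm

carbon steel: T>10 °C ⇒ hinge -0.054·(19.4−10) = -0.5076
  sulphur-dioxide contribution → 13.38 μm/a
  chloride contribution → 147.2 μm/a
  total first-year rate 160.6 μm/a
Long-term exponent b (ISO 9224 Table 2, B1) = 0.523
  D(2) = 160.6 × 2^0.523 = 160.6 × 1.437 = 230.8 μm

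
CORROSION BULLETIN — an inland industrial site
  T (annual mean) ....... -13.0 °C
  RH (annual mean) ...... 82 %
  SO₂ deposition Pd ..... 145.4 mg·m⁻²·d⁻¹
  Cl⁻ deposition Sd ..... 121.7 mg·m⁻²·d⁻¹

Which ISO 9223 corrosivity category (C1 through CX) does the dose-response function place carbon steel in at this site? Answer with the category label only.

carbon steel: f(T) = +0.150·(T−10) [T≤10 °C] = -3.4500
  SO₂ term: 1.77·145.4^0.52·exp(0.02·82-3.4500) = 3.859
  Sd branch = 0.102·Sd^0.62·e^(0.033·RH+0.04·T) = 17.82 μm/a
  r_corr = 3.859 + 17.82 = 21.68 μm/a
21.7 μm/a falls in (1.3, 25] for carbon steel → category C2

C2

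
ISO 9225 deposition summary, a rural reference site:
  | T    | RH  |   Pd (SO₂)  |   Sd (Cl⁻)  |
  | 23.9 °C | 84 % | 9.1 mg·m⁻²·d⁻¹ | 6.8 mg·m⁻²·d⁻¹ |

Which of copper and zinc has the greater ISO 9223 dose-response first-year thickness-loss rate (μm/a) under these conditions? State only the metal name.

copper

copper: f(T) = -0.080·(T−10) [T>10 °C] = -1.1120
  Pd branch = 0.0053·Pd^0.26·e^(0.059·RH+f) = 0.4396 μm/a
  Sd branch = 0.01025·Sd^0.27·e^(0.036·RH+0.049·T) = 1.141 μm/a
  r_corr = 0.4396 + 1.141 = 1.581 μm/a
zinc: temperature factor f = -0.071·(13.9) = -0.9869
  Pd branch = 0.0129·Pd^0.44·e^(0.046·RH+f) = 0.6054 μm/a
  Cl⁻ term: 0.0175·6.8^0.57·exp(0.008·84+0.085·23.9) = 0.7793
  sum: 0.6054 + 0.7793 → r_corr = 1.385 μm/a
Ordering by μm/a: copper (1.58) > zinc (1.38)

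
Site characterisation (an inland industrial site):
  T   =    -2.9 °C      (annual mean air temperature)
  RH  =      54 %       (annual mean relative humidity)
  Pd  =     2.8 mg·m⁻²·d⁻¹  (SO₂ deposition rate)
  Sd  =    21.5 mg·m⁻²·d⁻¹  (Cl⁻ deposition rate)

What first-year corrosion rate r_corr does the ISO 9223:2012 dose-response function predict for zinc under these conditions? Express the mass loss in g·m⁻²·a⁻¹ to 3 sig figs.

r_corr = 1.93 g·m⁻²·a⁻¹

zinc: temperature factor f = +0.038·(-12.9) = -0.4902
  sulphur-dioxide contribution → 0.149 μm/a
  chloride contribution → 0.1211 μm/a
  ⇒ r_corr(zinc) = 0.2701 μm/a
Convert to mass loss: 0.2701 μm/a × 7.14 g/cm³ = 1.929 g·m⁻²·a⁻¹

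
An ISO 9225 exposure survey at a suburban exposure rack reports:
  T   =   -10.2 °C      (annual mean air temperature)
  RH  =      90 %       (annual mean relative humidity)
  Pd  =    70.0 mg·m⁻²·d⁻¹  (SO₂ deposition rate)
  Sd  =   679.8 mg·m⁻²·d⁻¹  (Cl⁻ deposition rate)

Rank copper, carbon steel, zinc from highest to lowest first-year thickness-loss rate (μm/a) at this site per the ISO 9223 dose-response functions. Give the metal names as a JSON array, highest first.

["carbon steel", "zinc", "copper"]

copper: temperature factor f = +0.126·(-20.2) = -2.5452
  SO₂ term: 0.0053·70.0^0.26·exp(0.059·90-2.5452) = 0.2539
  Cl⁻ term: 0.01025·679.8^0.27·exp(0.036·90+0.049·-10.2) = 0.9237
  sum: 0.2539 + 0.9237 → r_corr = 1.178 μm/a
carbon steel: temperature factor f = +0.150·(-20.2) = -3.0300
  Pd branch = 1.77·Pd^0.52·e^(0.02·RH+f) = 4.712 μm/a
  Cl⁻ term: 0.102·679.8^0.62·exp(0.033·90+0.04·-10.2) = 75.39
  r_corr = 4.712 + 75.39 = 80.11 μm/a
zinc: temperature factor f = +0.038·(-20.2) = -0.7676
  SO₂ term: 0.0129·70.0^0.44·exp(0.046·90-0.7676) = 2.438
  Sd branch = 0.0175·Sd^0.57·e^(0.008·RH+0.085·T) = 0.6218 μm/a
  r_corr = 2.438 + 0.6218 = 3.06 μm/a
Ordering by μm/a: carbon steel (80.1) > zinc (3.06) > copper (1.18)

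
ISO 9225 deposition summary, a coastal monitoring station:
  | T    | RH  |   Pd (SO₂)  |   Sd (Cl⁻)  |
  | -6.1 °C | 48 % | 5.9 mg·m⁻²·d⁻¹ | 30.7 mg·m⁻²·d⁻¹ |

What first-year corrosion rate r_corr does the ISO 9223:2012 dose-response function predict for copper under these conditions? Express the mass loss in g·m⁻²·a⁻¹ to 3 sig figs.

copper: temperature factor f = +0.126·(-16.1) = -2.0286
  SO₂ term: 0.0053·5.9^0.26·exp(0.059·48-2.0286) = 0.01878
  Cl⁻ term: 0.01025·30.7^0.27·exp(0.036·48+0.049·-6.1) = 0.1079
  sum: 0.01878 + 0.1079 → r_corr = 0.1266 μm/a
Convert to mass loss: 0.1266 μm/a × 8.96 g/cm³ = 1.135 g·m⁻²·a⁻¹

r_corr = 1.13 g·m⁻²·a⁻¹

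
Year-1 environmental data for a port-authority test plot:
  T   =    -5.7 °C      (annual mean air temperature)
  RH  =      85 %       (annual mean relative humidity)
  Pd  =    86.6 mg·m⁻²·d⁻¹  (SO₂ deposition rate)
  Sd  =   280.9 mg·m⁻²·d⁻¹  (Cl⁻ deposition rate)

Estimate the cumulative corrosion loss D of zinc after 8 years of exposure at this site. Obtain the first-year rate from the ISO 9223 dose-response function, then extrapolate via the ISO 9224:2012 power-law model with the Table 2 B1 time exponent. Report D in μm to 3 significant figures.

zinc: T≤10 °C ⇒ hinge +0.038·(-5.7−10) = -0.5966
  sulphur-dioxide contribution → 2.524 μm/a
  chloride contribution → 0.5292 μm/a
  ⇒ r_corr(zinc) = 3.053 μm/a
Power-law: D(8) = r_corr · 8^0.813
  D(8) = 3.053 × 8^0.813 = 3.053 × 5.423 = 16.56 μm

D(8) = 16.6 μm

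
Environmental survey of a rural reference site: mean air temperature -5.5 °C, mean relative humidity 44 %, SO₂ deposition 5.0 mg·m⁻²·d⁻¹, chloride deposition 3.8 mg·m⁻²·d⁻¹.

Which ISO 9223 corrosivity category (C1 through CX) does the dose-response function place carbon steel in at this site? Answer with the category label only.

C2

carbon steel: f(T) = +0.150·(T−10) [T≤10 °C] = -2.3250
  sulphur-dioxide contribution → 0.9636 μm/a
  chloride contribution → 0.8 μm/a
  total first-year rate 1.764 μm/a
Category bounds: 1.3…25 μm/a bracket r_corr ⇒ C2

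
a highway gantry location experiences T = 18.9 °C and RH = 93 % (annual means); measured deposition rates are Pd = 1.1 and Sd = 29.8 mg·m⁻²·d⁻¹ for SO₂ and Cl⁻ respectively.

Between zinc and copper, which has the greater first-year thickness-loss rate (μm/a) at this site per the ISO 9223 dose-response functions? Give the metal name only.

zinc: f(T) = -0.071·(T−10) [T>10 °C] = -0.6319
  SO₂ term: 0.0129·1.1^0.44·exp(0.046·93-0.6319) = 0.5156
  Cl⁻ term: 0.0175·29.8^0.57·exp(0.008·93+0.085·18.9) = 1.271
  r_corr = 0.5156 + 1.271 = 1.787 μm/a
copper: temperature factor f = -0.080·(8.9) = -0.7120
  Pd branch = 0.0053·Pd^0.26·e^(0.059·RH+f) = 0.6439 μm/a
  Sd branch = 0.01025·Sd^0.27·e^(0.036·RH+0.049·T) = 1.841 μm/a
  r_corr = 0.6439 + 1.841 = 2.485 μm/a
Ordering by μm/a: copper (2.48) > zinc (1.79)

copper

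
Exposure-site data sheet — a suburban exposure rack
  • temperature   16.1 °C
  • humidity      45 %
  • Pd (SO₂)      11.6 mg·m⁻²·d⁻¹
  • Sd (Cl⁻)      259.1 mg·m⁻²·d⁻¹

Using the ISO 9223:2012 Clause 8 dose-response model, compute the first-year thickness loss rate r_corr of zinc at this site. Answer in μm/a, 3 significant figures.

r_corr = 2.54 μm/a

zinc: T>10 °C ⇒ hinge -0.071·(16.1−10) = -0.4331
  SO₂ term: 0.0129·11.6^0.44·exp(0.046·45-0.4331) = 0.1949
  Sd branch = 0.0175·Sd^0.57·e^(0.008·RH+0.085·T) = 2.341 μm/a
  sum: 0.1949 + 2.341 → r_corr = 2.536 μm/a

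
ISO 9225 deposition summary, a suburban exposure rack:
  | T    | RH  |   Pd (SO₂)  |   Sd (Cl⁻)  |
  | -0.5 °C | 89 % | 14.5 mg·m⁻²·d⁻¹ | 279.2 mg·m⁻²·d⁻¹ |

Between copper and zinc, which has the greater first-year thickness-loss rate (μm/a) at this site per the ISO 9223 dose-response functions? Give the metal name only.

zinc

copper: temperature factor f = +0.126·(-10.5) = -1.3230
  SO₂ term: 0.0053·14.5^0.26·exp(0.059·89-1.3230) = 0.5397
  Sd branch = 0.01025·Sd^0.27·e^(0.036·RH+0.049·T) = 1.127 μm/a
  r_corr = 0.5397 + 1.127 = 1.667 μm/a
zinc: f(T) = +0.038·(T−10) [T≤10 °C] = -0.3990
  Pd branch = 0.0129·Pd^0.44·e^(0.046·RH+f) = 1.684 μm/a
  Cl⁻ term: 0.0175·279.2^0.57·exp(0.008·89+0.085·-0.5) = 0.8472
  sum: 1.684 + 0.8472 → r_corr = 2.531 μm/a
Ordering by μm/a: zinc (2.53) > copper (1.67)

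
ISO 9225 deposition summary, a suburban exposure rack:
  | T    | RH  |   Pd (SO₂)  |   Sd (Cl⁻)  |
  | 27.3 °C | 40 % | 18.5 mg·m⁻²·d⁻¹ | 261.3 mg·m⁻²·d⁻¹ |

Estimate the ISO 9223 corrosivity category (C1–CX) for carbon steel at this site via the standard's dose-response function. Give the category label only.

C3

carbon steel: T>10 °C ⇒ hinge -0.054·(27.3−10) = -0.9342
  Pd branch = 1.77·Pd^0.52·e^(0.02·RH+f) = 7.057 μm/a
  Cl⁻ term: 0.102·261.3^0.62·exp(0.033·40+0.04·27.3) = 35.87
  r_corr = 7.057 + 35.87 = 42.93 μm/a
Category bounds: 25…50 μm/a bracket r_corr ⇒ C3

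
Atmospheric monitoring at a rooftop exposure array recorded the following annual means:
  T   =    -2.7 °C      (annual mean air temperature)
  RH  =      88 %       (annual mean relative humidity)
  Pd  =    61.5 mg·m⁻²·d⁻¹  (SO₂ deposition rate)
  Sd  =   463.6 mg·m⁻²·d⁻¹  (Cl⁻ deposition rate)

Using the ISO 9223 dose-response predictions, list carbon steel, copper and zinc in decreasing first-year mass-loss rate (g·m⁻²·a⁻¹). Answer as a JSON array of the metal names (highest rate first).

["carbon steel", "zinc", "copper"]

carbon steel: T≤10 °C ⇒ hinge +0.150·(-2.7−10) = -1.9050
  sulphur-dioxide contribution → 13.04 μm/a
  chloride contribution → 75.14 μm/a
  total first-year rate 88.18 μm/a
  mass loss = 88.18 μm/a × 7.85 g/cm³ = 692.2 g·m⁻²·a⁻¹
copper: temperature factor f = +0.126·(-12.7) = -1.6002
  sulphur-dioxide contribution → 0.5614 μm/a
  chloride contribution → 1.119 μm/a
  ⇒ r_corr(copper) = 1.681 μm/a
  mass loss = 1.681 μm/a × 8.96 g/cm³ = 15.06 g·m⁻²·a⁻¹
zinc: temperature factor f = +0.038·(-12.7) = -0.4826
  sulphur-dioxide contribution → 2.793 μm/a
  chloride contribution → 0.9307 μm/a
  ⇒ r_corr(zinc) = 3.724 μm/a
  mass loss = 3.724 μm/a × 7.14 g/cm³ = 26.59 g·m⁻²·a⁻¹
Ordering by g·m⁻²·a⁻¹: carbon steel (692) > zinc (26.6) > copper (15.1)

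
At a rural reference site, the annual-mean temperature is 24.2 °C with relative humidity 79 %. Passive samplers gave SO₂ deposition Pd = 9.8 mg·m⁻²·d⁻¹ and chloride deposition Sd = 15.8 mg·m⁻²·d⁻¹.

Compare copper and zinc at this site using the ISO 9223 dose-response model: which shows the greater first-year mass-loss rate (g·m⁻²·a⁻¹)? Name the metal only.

copper

copper: f(T) = -0.080·(T−10) [T>10 °C] = -1.1360
  SO₂ term: 0.0053·9.8^0.26·exp(0.059·79-1.1360) = 0.3257
  Cl⁻ term: 0.01025·15.8^0.27·exp(0.036·79+0.049·24.2) = 1.215
  r_corr = 0.3257 + 1.215 = 1.54 μm/a
  mass loss = 1.54 μm/a × 8.96 g/cm³ = 13.8 g·m⁻²·a⁻¹
zinc: temperature factor f = -0.071·(14.2) = -1.0082
  SO₂ term: 0.0129·9.8^0.44·exp(0.046·79-1.0082) = 0.4865
  Cl⁻ term: 0.0175·15.8^0.57·exp(0.008·79+0.085·24.2) = 1.242
  r_corr = 0.4865 + 1.242 = 1.728 μm/a
  mass loss = 1.728 μm/a × 7.14 g/cm³ = 12.34 g·m⁻²·a⁻¹
Ordering by g·m⁻²·a⁻¹: copper (13.8) > zinc (12.3)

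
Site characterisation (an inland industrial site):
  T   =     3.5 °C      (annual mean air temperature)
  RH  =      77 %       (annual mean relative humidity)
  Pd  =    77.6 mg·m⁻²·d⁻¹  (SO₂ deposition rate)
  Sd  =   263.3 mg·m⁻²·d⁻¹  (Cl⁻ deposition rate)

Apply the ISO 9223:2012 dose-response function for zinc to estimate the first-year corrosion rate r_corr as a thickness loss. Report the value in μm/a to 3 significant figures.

r_corr = 3.41 μm/a

zinc: temperature factor f = +0.038·(-6.5) = -0.2470
  SO₂ term: 0.0129·77.6^0.44·exp(0.046·77-0.2470) = 2.361
  Sd branch = 0.0175·Sd^0.57·e^(0.008·RH+0.085·T) = 1.046 μm/a
  r_corr = 2.361 + 1.046 = 3.407 μm/a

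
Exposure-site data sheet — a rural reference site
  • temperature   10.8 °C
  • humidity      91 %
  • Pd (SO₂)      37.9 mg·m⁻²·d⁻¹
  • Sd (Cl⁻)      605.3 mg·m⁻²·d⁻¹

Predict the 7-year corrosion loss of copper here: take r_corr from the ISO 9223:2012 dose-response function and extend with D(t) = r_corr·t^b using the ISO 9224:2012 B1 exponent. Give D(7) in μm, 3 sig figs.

copper: T>10 °C ⇒ hinge -0.080·(10.8−10) = -0.0640
  SO₂ term: 0.0053·37.9^0.26·exp(0.059·91-0.0640) = 2.746
  Cl⁻ term: 0.01025·605.3^0.27·exp(0.036·91+0.049·10.8) = 2.597
  sum: 2.746 + 2.597 → r_corr = 5.342 μm/a
Long-term exponent b (ISO 9224 Table 2, B1) = 0.667
  D(7) = 5.342 × 7^0.667 = 5.342 × 3.662 = 19.56 μm

D(7) = 19.6 μm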